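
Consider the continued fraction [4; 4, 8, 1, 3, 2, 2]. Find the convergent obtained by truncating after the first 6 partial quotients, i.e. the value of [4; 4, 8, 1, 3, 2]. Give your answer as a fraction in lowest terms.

Starting at the tail and folding back:
Start with 2.
3 + 1/(2/1) = 3 + 1/2 = 7/2
1 + 1/(7/2) = 1 + 2/7 = 9/7
8 + 1/(9/7) = 8 + 7/9 = 79/9
4 + 1/(79/9) = 4 + 9/79 = 325/79
4 + 1/(325/79) = 4 + 79/325 = 1379/325

1379/325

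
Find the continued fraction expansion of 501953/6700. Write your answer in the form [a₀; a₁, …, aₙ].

[74; 1, 11, 4, 45, 3]

Run the Euclidean algorithm, recording each quotient:
⌊501953/6700⌋ = 74, remainder 6153
⌊6700/6153⌋ = 1, remainder 547
⌊6153/547⌋ = 11, remainder 136
⌊547/136⌋ = 4, remainder 3
⌊136/3⌋ = 45, remainder 1
⌊3/1⌋ = 3, remainder 0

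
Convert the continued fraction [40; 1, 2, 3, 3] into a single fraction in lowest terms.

1343/33

Use the convergent recurrence hₖ = aₖ·hₖ₋₁ + hₖ₋₂ (and likewise for the denominators kₖ):
a_0 = 40: 40/1
a_1 = 1: 41/1
a_2 = 2: 122/3
a_3 = 3: 407/10
a_4 = 3: 1343/33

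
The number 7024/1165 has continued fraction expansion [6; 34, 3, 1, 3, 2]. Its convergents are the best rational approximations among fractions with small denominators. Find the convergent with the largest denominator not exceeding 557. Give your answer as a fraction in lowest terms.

3099/514

List convergents until the denominator exceeds the bound:
a_0 = 6: 6/1  (≤ bound)
a_1 = 34: 205/34  (≤ bound)
a_2 = 3: 621/103  (≤ bound)
a_3 = 1: 826/137  (≤ bound)
a_4 = 3: 3099/514  (≤ bound)
a_5 = 2: 7024/1165  (> 557, stop)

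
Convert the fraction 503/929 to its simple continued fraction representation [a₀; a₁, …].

[0; 1, 1, 5, 1, 1, 7, 5]

503 = 0·929 + 503, so a_0 = 0
929 = 1·503 + 426, so a_1 = 1
503 = 1·426 + 77, so a_2 = 1
426 = 5·77 + 41, so a_3 = 5
77 = 1·41 + 36, so a_4 = 1
41 = 1·36 + 5, so a_5 = 1
36 = 7·5 + 1, so a_6 = 7
5 = 5·1 + 0, so a_7 = 5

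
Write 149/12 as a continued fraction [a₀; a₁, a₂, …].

[12; 2, 2, 2]

149 = 12·12 + 5, so a_0 = 12
12 = 2·5 + 2, so a_1 = 2
5 = 2·2 + 1, so a_2 = 2
2 = 2·1 + 0, so a_3 = 2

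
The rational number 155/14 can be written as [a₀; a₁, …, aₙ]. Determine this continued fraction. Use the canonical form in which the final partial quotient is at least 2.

[11; 14]

Repeatedly divide and take the remainder:
⌊155/14⌋ = 11, remainder 1
⌊14/1⌋ = 14, remainder 0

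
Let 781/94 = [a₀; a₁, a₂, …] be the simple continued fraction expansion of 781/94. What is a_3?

Apply division with remainder until the remainder is 0:
781 ÷ 94 → quotient 8, remainder 29
94 ÷ 29 → quotient 3, remainder 7
29 ÷ 7 → quotient 4, remainder 1
7 ÷ 1 → quotient 7, remainder 0

7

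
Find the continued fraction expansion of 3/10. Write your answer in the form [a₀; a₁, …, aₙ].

[0; 3, 3]

3 = 0·10 + 3, so a_0 = 0
10 = 3·3 + 1, so a_1 = 3
3 = 3·1 + 0, so a_2 = 3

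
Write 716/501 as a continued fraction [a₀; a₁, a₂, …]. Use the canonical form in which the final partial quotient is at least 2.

[1; 2, 3, 35, 2]

⌊716/501⌋ = 1, remainder 215
⌊501/215⌋ = 2, remainder 71
⌊215/71⌋ = 3, remainder 2
⌊71/2⌋ = 35, remainder 1
⌊2/1⌋ = 2, remainder 0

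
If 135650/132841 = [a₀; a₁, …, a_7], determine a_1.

135650 = 1·132841 + 2809, so a_0 = 1
132841 = 47·2809 + 818, so a_1 = 47

47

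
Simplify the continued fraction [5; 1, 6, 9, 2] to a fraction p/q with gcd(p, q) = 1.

a_0 = 5: 5/1
a_1 = 1: 6/1
a_2 = 6: 41/7
a_3 = 9: 375/64
a_4 = 2: 791/135

791/135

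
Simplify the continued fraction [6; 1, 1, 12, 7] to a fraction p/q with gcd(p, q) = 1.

Collapse the nested fraction from the inside out:
Start with 7.
12 + 1/(7/1) = 12 + 1/7 = 85/7
1 + 1/(85/7) = 1 + 7/85 = 92/85
1 + 1/(92/85) = 1 + 85/92 = 177/92
6 + 1/(177/92) = 6 + 92/177 = 1154/177

1154/177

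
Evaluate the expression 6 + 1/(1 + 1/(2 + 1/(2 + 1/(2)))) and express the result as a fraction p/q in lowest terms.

a_0 = 6: 6/1
a_1 = 1: 7/1
a_2 = 2: 20/3
a_3 = 2: 47/7
a_4 = 2: 114/17

114/17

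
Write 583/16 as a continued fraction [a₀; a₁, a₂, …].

[36; 2, 3, 2]

583 ÷ 16 → quotient 36, remainder 7
16 ÷ 7 → quotient 2, remainder 2
7 ÷ 2 → quotient 3, remainder 1
2 ÷ 1 → quotient 2, remainder 0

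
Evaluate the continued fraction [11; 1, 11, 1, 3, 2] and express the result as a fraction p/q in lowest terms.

Work from the innermost term outward:
Start with 2.
3 + 1/(2/1) = 3 + 1/2 = 7/2
1 + 1/(7/2) = 1 + 2/7 = 9/7
11 + 1/(9/7) = 11 + 7/9 = 106/9
1 + 1/(106/9) = 1 + 9/106 = 115/106
11 + 1/(115/106) = 11 + 106/115 = 1371/115

1371/115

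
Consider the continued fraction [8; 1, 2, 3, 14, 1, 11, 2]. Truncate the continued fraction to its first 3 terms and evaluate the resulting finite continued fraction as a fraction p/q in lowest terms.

Work from the innermost term outward:
Start with 2.
1 + 1/(2/1) = 1 + 1/2 = 3/2
8 + 1/(3/2) = 8 + 2/3 = 26/3

26/3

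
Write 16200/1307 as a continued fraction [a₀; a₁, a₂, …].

[12; 2, 1, 1, 7, 11, 3]

Apply division with remainder until the remainder is 0:
⌊16200/1307⌋ = 12, remainder 516
⌊1307/516⌋ = 2, remainder 275
⌊516/275⌋ = 1, remainder 241
⌊275/241⌋ = 1, remainder 34
⌊241/34⌋ = 7, remainder 3
⌊34/3⌋ = 11, remainder 1
⌊3/1⌋ = 3, remainder 0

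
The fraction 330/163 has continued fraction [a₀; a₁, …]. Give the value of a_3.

3

⌊330/163⌋ = 2, remainder 4
⌊163/4⌋ = 40, remainder 3
⌊4/3⌋ = 1, remainder 1
⌊3/1⌋ = 3, remainder 0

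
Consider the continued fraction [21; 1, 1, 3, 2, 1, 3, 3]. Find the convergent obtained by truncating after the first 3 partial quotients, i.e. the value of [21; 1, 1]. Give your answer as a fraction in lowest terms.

a_0 = 21: 21/1
a_1 = 1: 22/1
a_2 = 1: 43/2

43/2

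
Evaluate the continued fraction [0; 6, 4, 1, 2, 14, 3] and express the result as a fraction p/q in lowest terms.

617/3834

Use the convergent recurrence hₖ = aₖ·hₖ₋₁ + hₖ₋₂ (and likewise for the denominators kₖ):
a_0 = 0: 0/1
a_1 = 6: 1/6
a_2 = 4: 4/25
a_3 = 1: 5/31
a_4 = 2: 14/87
a_5 = 14: 201/1249
a_6 = 3: 617/3834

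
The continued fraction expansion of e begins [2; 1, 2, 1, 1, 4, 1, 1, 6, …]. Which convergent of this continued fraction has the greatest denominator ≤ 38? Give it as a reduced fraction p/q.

87/32

List convergents until the denominator exceeds the bound:
a_0 = 2: 2/1  (≤ bound)
a_1 = 1: 3/1  (≤ bound)
a_2 = 2: 8/3  (≤ bound)
a_3 = 1: 11/4  (≤ bound)
a_4 = 1: 19/7  (≤ bound)
a_5 = 4: 87/32  (≤ bound)
a_6 = 1: 106/39  (> 38, stop)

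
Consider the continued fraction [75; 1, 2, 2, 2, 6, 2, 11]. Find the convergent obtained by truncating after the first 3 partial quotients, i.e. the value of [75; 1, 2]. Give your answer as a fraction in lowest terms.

227/3

a_0 = 75: 75/1
a_1 = 1: 76/1
a_2 = 2: 227/3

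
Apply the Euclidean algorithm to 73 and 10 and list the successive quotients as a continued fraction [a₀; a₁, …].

73 ÷ 10 → quotient 7, remainder 3
10 ÷ 3 → quotient 3, remainder 1
3 ÷ 1 → quotient 3, remainder 0

[7; 3, 3]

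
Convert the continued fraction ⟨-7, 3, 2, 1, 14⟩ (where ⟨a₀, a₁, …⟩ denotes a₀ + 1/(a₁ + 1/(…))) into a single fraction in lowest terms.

-985/147

Starting at the tail and folding back:
Start with 14.
1 + 1/(14/1) = 1 + 1/14 = 15/14
2 + 1/(15/14) = 2 + 14/15 = 44/15
3 + 1/(44/15) = 3 + 15/44 = 147/44
-7 + 1/(147/44) = -7 + 44/147 = -985/147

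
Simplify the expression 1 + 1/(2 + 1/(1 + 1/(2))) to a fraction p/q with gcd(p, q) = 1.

Starting at the tail and folding back:
Start with 2.
1 + 1/(2/1) = 1 + 1/2 = 3/2
2 + 1/(3/2) = 2 + 2/3 = 8/3
1 + 1/(8/3) = 1 + 3/8 = 11/8

11/8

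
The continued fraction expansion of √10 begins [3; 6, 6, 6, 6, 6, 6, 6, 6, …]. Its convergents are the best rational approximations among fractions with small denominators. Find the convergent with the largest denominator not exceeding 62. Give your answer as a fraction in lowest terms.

117/37

List convergents until the denominator exceeds the bound:
a_0 = 3: 3/1  (≤ bound)
a_1 = 6: 19/6  (≤ bound)
a_2 = 6: 117/37  (≤ bound)
a_3 = 6: 721/228  (> 62, stop)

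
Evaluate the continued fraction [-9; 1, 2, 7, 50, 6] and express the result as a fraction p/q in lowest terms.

a_0 = -9: -9/1
a_1 = 1: -8/1
a_2 = 2: -25/3
a_3 = 7: -183/22
a_4 = 50: -9175/1103
a_5 = 6: -55233/6640

-55233/6640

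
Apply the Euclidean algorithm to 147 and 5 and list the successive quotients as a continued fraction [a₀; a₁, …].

[29; 2, 2]

147 = 29·5 + 2, so a_0 = 29
5 = 2·2 + 1, so a_1 = 2
2 = 2·1 + 0, so a_2 = 2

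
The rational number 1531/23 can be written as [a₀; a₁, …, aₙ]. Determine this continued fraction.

1531 ÷ 23 → quotient 66, remainder 13
23 ÷ 13 → quotient 1, remainder 10
13 ÷ 10 → quotient 1, remainder 3
10 ÷ 3 → quotient 3, remainder 1
3 ÷ 1 → quotient 3, remainder 0

[66; 1, 1, 3, 3]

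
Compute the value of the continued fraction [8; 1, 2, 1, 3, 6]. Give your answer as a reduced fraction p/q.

821/94

a_0 = 8: 8/1
a_1 = 1: 9/1
a_2 = 2: 26/3
a_3 = 1: 35/4
a_4 = 3: 131/15
a_5 = 6: 821/94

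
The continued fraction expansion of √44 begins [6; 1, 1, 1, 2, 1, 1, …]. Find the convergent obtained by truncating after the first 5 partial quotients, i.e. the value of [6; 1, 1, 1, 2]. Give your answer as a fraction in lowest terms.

53/8

Start with 2.
1 + 1/(2/1) = 1 + 1/2 = 3/2
1 + 1/(3/2) = 1 + 2/3 = 5/3
1 + 1/(5/3) = 1 + 3/5 = 8/5
6 + 1/(8/5) = 6 + 5/8 = 53/8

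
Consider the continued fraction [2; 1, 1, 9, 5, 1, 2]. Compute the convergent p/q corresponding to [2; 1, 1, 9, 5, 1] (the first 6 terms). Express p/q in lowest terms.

293/116

Start with 1.
5 + 1/(1/1) = 5 + 1/1 = 6/1
9 + 1/(6/1) = 9 + 1/6 = 55/6
1 + 1/(55/6) = 1 + 6/55 = 61/55
1 + 1/(61/55) = 1 + 55/61 = 116/61
2 + 1/(116/61) = 2 + 61/116 = 293/116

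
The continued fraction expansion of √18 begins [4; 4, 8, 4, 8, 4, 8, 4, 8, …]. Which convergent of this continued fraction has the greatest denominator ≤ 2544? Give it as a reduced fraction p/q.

4756/1121

a_0 = 4: 4/1  (≤ bound)
a_1 = 4: 17/4  (≤ bound)
a_2 = 8: 140/33  (≤ bound)
a_3 = 4: 577/136  (≤ bound)
a_4 = 8: 4756/1121  (≤ bound)
a_5 = 4: 19601/4620  (> 2544, stop)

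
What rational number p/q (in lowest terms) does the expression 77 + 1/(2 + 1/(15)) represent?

Start with 15.
2 + 1/(15/1) = 2 + 1/15 = 31/15
77 + 1/(31/15) = 77 + 15/31 = 2402/31

2402/31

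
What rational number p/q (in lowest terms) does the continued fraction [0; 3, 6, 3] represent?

Work from the innermost term outward:
Start with 3.
6 + 1/(3/1) = 6 + 1/3 = 19/3
3 + 1/(19/3) = 3 + 3/19 = 60/19
0 + 1/(60/19) = 0 + 19/60 = 19/60

19/60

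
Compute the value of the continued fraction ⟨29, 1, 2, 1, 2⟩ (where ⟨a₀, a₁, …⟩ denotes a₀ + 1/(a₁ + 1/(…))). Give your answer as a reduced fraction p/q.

327/11

Collapse the nested fraction from the inside out:
Start with 2.
1 + 1/(2/1) = 1 + 1/2 = 3/2
2 + 1/(3/2) = 2 + 2/3 = 8/3
1 + 1/(8/3) = 1 + 3/8 = 11/8
29 + 1/(11/8) = 29 + 8/11 = 327/11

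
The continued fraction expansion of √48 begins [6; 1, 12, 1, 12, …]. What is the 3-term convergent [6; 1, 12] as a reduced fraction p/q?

90/13

Start with 12.
1 + 1/(12/1) = 1 + 1/12 = 13/12
6 + 1/(13/12) = 6 + 12/13 = 90/13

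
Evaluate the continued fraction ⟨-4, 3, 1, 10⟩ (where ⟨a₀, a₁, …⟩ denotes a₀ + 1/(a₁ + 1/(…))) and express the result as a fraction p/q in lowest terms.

-161/43

Start with 10.
1 + 1/(10/1) = 1 + 1/10 = 11/10
3 + 1/(11/10) = 3 + 10/11 = 43/11
-4 + 1/(43/11) = -4 + 11/43 = -161/43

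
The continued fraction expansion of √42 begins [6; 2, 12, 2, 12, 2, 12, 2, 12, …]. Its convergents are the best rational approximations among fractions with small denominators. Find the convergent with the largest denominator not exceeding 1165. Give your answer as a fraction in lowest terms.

List convergents until the denominator exceeds the bound:
a_0 = 6: 6/1  (≤ bound)
a_1 = 2: 13/2  (≤ bound)
a_2 = 12: 162/25  (≤ bound)
a_3 = 2: 337/52  (≤ bound)
a_4 = 12: 4206/649  (≤ bound)
a_5 = 2: 8749/1350  (> 1165, stop)

4206/649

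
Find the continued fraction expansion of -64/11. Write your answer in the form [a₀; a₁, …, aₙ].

-64 = -6·11 + 2, so a_0 = -6
11 = 5·2 + 1, so a_1 = 5
2 = 2·1 + 0, so a_2 = 2

[-6; 5, 2]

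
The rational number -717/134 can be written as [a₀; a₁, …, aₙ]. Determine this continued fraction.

[-6; 1, 1, 1, 5, 1, 2, 2]

-717 ÷ 134 → quotient -6, remainder 87
134 ÷ 87 → quotient 1, remainder 47
87 ÷ 47 → quotient 1, remainder 40
47 ÷ 40 → quotient 1, remainder 7
40 ÷ 7 → quotient 5, remainder 5
7 ÷ 5 → quotient 1, remainder 2
5 ÷ 2 → quotient 2, remainder 1
2 ÷ 1 → quotient 2, remainder 0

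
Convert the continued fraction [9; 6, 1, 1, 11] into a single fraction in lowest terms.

1373/150

a_0 = 9: 9/1
a_1 = 6: 55/6
a_2 = 1: 64/7
a_3 = 1: 119/13
a_4 = 11: 1373/150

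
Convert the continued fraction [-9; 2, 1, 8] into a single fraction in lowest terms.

-225/26

Start with 8.
1 + 1/(8/1) = 1 + 1/8 = 9/8
2 + 1/(9/8) = 2 + 8/9 = 26/9
-9 + 1/(26/9) = -9 + 9/26 = -225/26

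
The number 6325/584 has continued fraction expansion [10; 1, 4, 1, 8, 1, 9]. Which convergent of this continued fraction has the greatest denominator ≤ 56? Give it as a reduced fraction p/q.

574/53

a_0 = 10: 10/1  (≤ bound)
a_1 = 1: 11/1  (≤ bound)
a_2 = 4: 54/5  (≤ bound)
a_3 = 1: 65/6  (≤ bound)
a_4 = 8: 574/53  (≤ bound)
a_5 = 1: 639/59  (> 56, stop)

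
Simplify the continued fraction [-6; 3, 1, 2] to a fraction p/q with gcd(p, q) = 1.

-63/11

Start with 2.
1 + 1/(2/1) = 1 + 1/2 = 3/2
3 + 1/(3/2) = 3 + 2/3 = 11/3
-6 + 1/(11/3) = -6 + 3/11 = -63/11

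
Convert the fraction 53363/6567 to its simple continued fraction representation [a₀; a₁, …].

[8; 7, 1, 15, 1, 7, 6]

⌊53363/6567⌋ = 8, remainder 827
⌊6567/827⌋ = 7, remainder 778
⌊827/778⌋ = 1, remainder 49
⌊778/49⌋ = 15, remainder 43
⌊49/43⌋ = 1, remainder 6
⌊43/6⌋ = 7, remainder 1
⌊6/1⌋ = 6, remainder 0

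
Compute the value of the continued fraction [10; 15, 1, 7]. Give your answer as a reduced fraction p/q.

a_0 = 10: 10/1
a_1 = 15: 151/15
a_2 = 1: 161/16
a_3 = 7: 1278/127

1278/127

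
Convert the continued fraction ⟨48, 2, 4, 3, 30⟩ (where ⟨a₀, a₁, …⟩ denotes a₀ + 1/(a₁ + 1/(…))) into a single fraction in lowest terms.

42586/879

Start with 30.
3 + 1/(30/1) = 3 + 1/30 = 91/30
4 + 1/(91/30) = 4 + 30/91 = 394/91
2 + 1/(394/91) = 2 + 91/394 = 879/394
48 + 1/(879/394) = 48 + 394/879 = 42586/879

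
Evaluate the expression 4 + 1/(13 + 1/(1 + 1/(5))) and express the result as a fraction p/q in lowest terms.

Start with 5.
1 + 1/(5/1) = 1 + 1/5 = 6/5
13 + 1/(6/5) = 13 + 5/6 = 83/6
4 + 1/(83/6) = 4 + 6/83 = 338/83

338/83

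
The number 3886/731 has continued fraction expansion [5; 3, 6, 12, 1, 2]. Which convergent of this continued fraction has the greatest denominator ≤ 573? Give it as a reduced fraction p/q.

a_0 = 5: 5/1  (≤ bound)
a_1 = 3: 16/3  (≤ bound)
a_2 = 6: 101/19  (≤ bound)
a_3 = 12: 1228/231  (≤ bound)
a_4 = 1: 1329/250  (≤ bound)
a_5 = 2: 3886/731  (> 573, stop)

1329/250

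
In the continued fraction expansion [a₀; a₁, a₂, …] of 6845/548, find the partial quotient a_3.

Repeatedly divide and take the remainder:
6845 ÷ 548 → quotient 12, remainder 269
548 ÷ 269 → quotient 2, remainder 10
269 ÷ 10 → quotient 26, remainder 9
10 ÷ 9 → quotient 1, remainder 1

1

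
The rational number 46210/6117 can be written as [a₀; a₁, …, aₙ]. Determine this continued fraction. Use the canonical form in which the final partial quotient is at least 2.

Repeatedly divide and take the remainder:
⌊46210/6117⌋ = 7, remainder 3391
⌊6117/3391⌋ = 1, remainder 2726
⌊3391/2726⌋ = 1, remainder 665
⌊2726/665⌋ = 4, remainder 66
⌊665/66⌋ = 10, remainder 5
⌊66/5⌋ = 13, remainder 1
⌊5/1⌋ = 5, remainder 0

[7; 1, 1, 4, 10, 13, 5]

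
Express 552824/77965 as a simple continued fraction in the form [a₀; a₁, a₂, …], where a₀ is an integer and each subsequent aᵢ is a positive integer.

[7; 11, 34, 3, 5, 1, 10]

⌊552824/77965⌋ = 7, remainder 7069
⌊77965/7069⌋ = 11, remainder 206
⌊7069/206⌋ = 34, remainder 65
⌊206/65⌋ = 3, remainder 11
⌊65/11⌋ = 5, remainder 10
⌊11/10⌋ = 1, remainder 1
⌊10/1⌋ = 10, remainder 0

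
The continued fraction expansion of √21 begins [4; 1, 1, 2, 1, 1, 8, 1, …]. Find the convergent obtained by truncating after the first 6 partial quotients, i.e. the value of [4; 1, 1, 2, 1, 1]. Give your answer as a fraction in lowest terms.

55/12

Start with 1.
1 + 1/(1/1) = 1 + 1/1 = 2/1
2 + 1/(2/1) = 2 + 1/2 = 5/2
1 + 1/(5/2) = 1 + 2/5 = 7/5
1 + 1/(7/5) = 1 + 5/7 = 12/7
4 + 1/(12/7) = 4 + 7/12 = 55/12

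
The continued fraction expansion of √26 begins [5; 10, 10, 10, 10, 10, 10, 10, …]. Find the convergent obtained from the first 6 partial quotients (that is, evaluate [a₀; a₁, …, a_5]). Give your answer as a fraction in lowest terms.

530451/104030

a_0 = 5: 5/1
a_1 = 10: 51/10
a_2 = 10: 515/101
a_3 = 10: 5201/1020
a_4 = 10: 52525/10301
a_5 = 10: 530451/104030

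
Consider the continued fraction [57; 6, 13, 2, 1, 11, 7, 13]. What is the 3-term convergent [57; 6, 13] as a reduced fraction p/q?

4516/79

Start with 13.
6 + 1/(13/1) = 6 + 1/13 = 79/13
57 + 1/(79/13) = 57 + 13/79 = 4516/79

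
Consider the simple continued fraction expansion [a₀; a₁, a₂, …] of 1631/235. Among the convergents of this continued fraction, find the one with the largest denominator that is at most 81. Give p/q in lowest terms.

a_0 = 6: 6/1  (≤ bound)
a_1 = 1: 7/1  (≤ bound)
a_2 = 15: 111/16  (≤ bound)
a_3 = 1: 118/17  (≤ bound)
a_4 = 3: 465/67  (≤ bound)
a_5 = 1: 583/84  (> 81, stop)

465/67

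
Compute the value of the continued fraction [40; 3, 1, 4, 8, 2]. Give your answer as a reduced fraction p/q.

Start with 2.
8 + 1/(2/1) = 8 + 1/2 = 17/2
4 + 1/(17/2) = 4 + 2/17 = 70/17
1 + 1/(70/17) = 1 + 17/70 = 87/70
3 + 1/(87/70) = 3 + 70/87 = 331/87
40 + 1/(331/87) = 40 + 87/331 = 13327/331

13327/331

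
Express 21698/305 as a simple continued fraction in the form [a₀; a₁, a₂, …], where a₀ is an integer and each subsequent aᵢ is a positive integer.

21698 ÷ 305 → quotient 71, remainder 43
305 ÷ 43 → quotient 7, remainder 4
43 ÷ 4 → quotient 10, remainder 3
4 ÷ 3 → quotient 1, remainder 1
3 ÷ 1 → quotient 3, remainder 0

[71; 7, 10, 1, 3]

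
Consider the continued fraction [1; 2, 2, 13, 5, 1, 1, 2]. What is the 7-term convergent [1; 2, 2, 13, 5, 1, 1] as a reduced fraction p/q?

a_0 = 1: 1/1
a_1 = 2: 3/2
a_2 = 2: 7/5
a_3 = 13: 94/67
a_4 = 5: 477/340
a_5 = 1: 571/407
a_6 = 1: 1048/747

1048/747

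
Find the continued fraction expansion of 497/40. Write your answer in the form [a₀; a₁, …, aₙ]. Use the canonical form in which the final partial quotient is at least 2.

Repeatedly divide and take the remainder:
⌊497/40⌋ = 12, remainder 17
⌊40/17⌋ = 2, remainder 6
⌊17/6⌋ = 2, remainder 5
⌊6/5⌋ = 1, remainder 1
⌊5/1⌋ = 5, remainder 0

[12; 2, 2, 1, 5]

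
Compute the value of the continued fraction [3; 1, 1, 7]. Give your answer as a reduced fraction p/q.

Start with 7.
1 + 1/(7/1) = 1 + 1/7 = 8/7
1 + 1/(8/7) = 1 + 7/8 = 15/8
3 + 1/(15/8) = 3 + 8/15 = 53/15

53/15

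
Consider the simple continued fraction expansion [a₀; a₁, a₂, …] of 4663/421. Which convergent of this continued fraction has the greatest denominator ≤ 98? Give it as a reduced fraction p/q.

875/79

List convergents until the denominator exceeds the bound:
a_0 = 11: 11/1  (≤ bound)
a_1 = 13: 144/13  (≤ bound)
a_2 = 6: 875/79  (≤ bound)
a_3 = 2: 1894/171  (> 98, stop)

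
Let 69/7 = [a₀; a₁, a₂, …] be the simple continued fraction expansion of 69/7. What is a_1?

Run the Euclidean algorithm, recording each quotient:
⌊69/7⌋ = 9, remainder 6
⌊7/6⌋ = 1, remainder 1

1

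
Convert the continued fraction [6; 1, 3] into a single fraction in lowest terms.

a_0 = 6: 6/1
a_1 = 1: 7/1
a_2 = 3: 27/4

27/4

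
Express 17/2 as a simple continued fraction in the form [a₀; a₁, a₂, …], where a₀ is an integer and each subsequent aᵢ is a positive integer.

[8; 2]

⌊17/2⌋ = 8, remainder 1
⌊2/1⌋ = 2, remainder 0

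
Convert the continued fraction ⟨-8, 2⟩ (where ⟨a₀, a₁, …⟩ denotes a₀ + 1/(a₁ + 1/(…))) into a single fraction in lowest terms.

-15/2

Collapse the nested fraction from the inside out:
Start with 2.
-8 + 1/(2/1) = -8 + 1/2 = -15/2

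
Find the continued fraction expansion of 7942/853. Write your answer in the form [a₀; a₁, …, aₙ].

[9; 3, 4, 1, 1, 3, 8]

Apply division with remainder until the remainder is 0:
⌊7942/853⌋ = 9, remainder 265
⌊853/265⌋ = 3, remainder 58
⌊265/58⌋ = 4, remainder 33
⌊58/33⌋ = 1, remainder 25
⌊33/25⌋ = 1, remainder 8
⌊25/8⌋ = 3, remainder 1
⌊8/1⌋ = 8, remainder 0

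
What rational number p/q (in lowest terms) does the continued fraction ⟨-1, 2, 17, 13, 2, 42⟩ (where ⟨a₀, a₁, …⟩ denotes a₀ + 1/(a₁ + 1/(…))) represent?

Build up convergents one term at a time:
a_0 = -1: -1/1
a_1 = 2: -1/2
a_2 = 17: -18/35
a_3 = 13: -235/457
a_4 = 2: -488/949
a_5 = 42: -20731/40315

-20731/40315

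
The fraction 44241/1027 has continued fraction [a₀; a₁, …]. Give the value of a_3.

⌊44241/1027⌋ = 43, remainder 80
⌊1027/80⌋ = 12, remainder 67
⌊80/67⌋ = 1, remainder 13
⌊67/13⌋ = 5, remainder 2

5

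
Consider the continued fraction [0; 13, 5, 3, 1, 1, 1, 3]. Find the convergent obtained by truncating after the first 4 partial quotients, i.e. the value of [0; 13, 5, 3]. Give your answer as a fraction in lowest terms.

16/211

Start with 3.
5 + 1/(3/1) = 5 + 1/3 = 16/3
13 + 1/(16/3) = 13 + 3/16 = 211/16
0 + 1/(211/16) = 0 + 16/211 = 16/211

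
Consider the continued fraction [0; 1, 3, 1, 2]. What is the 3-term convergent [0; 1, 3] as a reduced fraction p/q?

3/4

a_0 = 0: 0/1
a_1 = 1: 1/1
a_2 = 3: 3/4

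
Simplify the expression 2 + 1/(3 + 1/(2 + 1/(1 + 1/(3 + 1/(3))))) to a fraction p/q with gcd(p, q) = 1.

Work from the innermost term outward:
Start with 3.
3 + 1/(3/1) = 3 + 1/3 = 10/3
1 + 1/(10/3) = 1 + 3/10 = 13/10
2 + 1/(13/10) = 2 + 10/13 = 36/13
3 + 1/(36/13) = 3 + 13/36 = 121/36
2 + 1/(121/36) = 2 + 36/121 = 278/121

278/121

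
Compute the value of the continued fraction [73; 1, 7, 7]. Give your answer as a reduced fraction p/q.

Compute successive convergents:
a_0 = 73: 73/1
a_1 = 1: 74/1
a_2 = 7: 591/8
a_3 = 7: 4211/57

4211/57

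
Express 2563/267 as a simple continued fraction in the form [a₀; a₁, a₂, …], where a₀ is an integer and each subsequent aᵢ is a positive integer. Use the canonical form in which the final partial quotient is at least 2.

Run the Euclidean algorithm, recording each quotient:
2563 = 9·267 + 160, so a_0 = 9
267 = 1·160 + 107, so a_1 = 1
160 = 1·107 + 53, so a_2 = 1
107 = 2·53 + 1, so a_3 = 2
53 = 53·1 + 0, so a_4 = 53

[9; 1, 1, 2, 53]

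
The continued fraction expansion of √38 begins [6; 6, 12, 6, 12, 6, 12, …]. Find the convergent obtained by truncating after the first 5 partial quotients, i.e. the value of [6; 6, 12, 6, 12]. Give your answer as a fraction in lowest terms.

33294/5401

Starting at the tail and folding back:
Start with 12.
6 + 1/(12/1) = 6 + 1/12 = 73/12
12 + 1/(73/12) = 12 + 12/73 = 888/73
6 + 1/(888/73) = 6 + 73/888 = 5401/888
6 + 1/(5401/888) = 6 + 888/5401 = 33294/5401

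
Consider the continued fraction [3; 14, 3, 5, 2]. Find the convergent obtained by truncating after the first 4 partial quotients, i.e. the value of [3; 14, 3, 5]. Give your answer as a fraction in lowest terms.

a_0 = 3: 3/1
a_1 = 14: 43/14
a_2 = 3: 132/43
a_3 = 5: 703/229

703/229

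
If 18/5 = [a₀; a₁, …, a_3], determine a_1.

1

Apply division with remainder until the remainder is 0:
⌊18/5⌋ = 3, remainder 3
⌊5/3⌋ = 1, remainder 2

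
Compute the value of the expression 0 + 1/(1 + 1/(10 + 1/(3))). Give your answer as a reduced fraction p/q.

31/34

Starting at the tail and folding back:
Start with 3.
10 + 1/(3/1) = 10 + 1/3 = 31/3
1 + 1/(31/3) = 1 + 3/31 = 34/31
0 + 1/(34/31) = 0 + 31/34 = 31/34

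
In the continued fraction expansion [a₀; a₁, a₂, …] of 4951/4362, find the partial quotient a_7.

Apply division with remainder until the remainder is 0:
4951 ÷ 4362 → quotient 1, remainder 589
4362 ÷ 589 → quotient 7, remainder 239
589 ÷ 239 → quotient 2, remainder 111
239 ÷ 111 → quotient 2, remainder 17
111 ÷ 17 → quotient 6, remainder 9
17 ÷ 9 → quotient 1, remainder 8
9 ÷ 8 → quotient 1, remainder 1
8 ÷ 1 → quotient 8, remainder 0

8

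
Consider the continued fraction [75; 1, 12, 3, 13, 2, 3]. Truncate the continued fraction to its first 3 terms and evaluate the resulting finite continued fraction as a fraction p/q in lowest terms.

987/13

Start with 12.
1 + 1/(12/1) = 1 + 1/12 = 13/12
75 + 1/(13/12) = 75 + 12/13 = 987/13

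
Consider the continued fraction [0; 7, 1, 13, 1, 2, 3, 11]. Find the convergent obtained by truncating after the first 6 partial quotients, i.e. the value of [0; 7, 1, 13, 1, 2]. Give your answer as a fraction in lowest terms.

Start with 2.
1 + 1/(2/1) = 1 + 1/2 = 3/2
13 + 1/(3/2) = 13 + 2/3 = 41/3
1 + 1/(41/3) = 1 + 3/41 = 44/41
7 + 1/(44/41) = 7 + 41/44 = 349/44
0 + 1/(349/44) = 0 + 44/349 = 44/349

44/349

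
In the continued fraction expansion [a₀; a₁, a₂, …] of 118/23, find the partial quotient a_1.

7

Run the Euclidean algorithm, recording each quotient:
118 = 5·23 + 3, so a_0 = 5
23 = 7·3 + 2, so a_1 = 7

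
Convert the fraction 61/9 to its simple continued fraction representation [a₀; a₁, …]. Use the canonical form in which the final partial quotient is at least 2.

61 = 6·9 + 7, so a_0 = 6
9 = 1·7 + 2, so a_1 = 1
7 = 3·2 + 1, so a_2 = 3
2 = 2·1 + 0, so a_3 = 2

[6; 1, 3, 2]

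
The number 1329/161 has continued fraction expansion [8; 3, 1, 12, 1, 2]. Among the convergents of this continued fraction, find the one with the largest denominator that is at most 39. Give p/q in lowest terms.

a_0 = 8: 8/1  (≤ bound)
a_1 = 3: 25/3  (≤ bound)
a_2 = 1: 33/4  (≤ bound)
a_3 = 12: 421/51  (> 39, stop)

33/4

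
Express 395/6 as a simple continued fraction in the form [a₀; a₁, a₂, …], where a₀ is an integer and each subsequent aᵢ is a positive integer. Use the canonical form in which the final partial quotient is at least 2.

[65; 1, 5]

395 = 65·6 + 5, so a_0 = 65
6 = 1·5 + 1, so a_1 = 1
5 = 5·1 + 0, so a_2 = 5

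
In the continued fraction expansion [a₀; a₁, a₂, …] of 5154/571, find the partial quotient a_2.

15

⌊5154/571⌋ = 9, remainder 15
⌊571/15⌋ = 38, remainder 1
⌊15/1⌋ = 15, remainder 0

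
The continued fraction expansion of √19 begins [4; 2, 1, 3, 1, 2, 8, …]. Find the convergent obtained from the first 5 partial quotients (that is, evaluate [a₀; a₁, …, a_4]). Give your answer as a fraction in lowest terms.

a_0 = 4: 4/1
a_1 = 2: 9/2
a_2 = 1: 13/3
a_3 = 3: 48/11
a_4 = 1: 61/14

61/14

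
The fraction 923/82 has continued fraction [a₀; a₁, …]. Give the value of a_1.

Apply division with remainder until the remainder is 0:
⌊923/82⌋ = 11, remainder 21
⌊82/21⌋ = 3, remainder 19

3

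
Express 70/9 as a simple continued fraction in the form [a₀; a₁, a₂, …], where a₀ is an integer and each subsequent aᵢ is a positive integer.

[7; 1, 3, 2]

70 ÷ 9 → quotient 7, remainder 7
9 ÷ 7 → quotient 1, remainder 2
7 ÷ 2 → quotient 3, remainder 1
2 ÷ 1 → quotient 2, remainder 0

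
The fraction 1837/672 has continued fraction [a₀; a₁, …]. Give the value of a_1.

⌊1837/672⌋ = 2, remainder 493
⌊672/493⌋ = 1, remainder 179

1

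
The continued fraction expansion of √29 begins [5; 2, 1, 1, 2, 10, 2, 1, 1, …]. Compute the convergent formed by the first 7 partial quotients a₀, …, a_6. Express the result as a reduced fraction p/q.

Start with 2.
10 + 1/(2/1) = 10 + 1/2 = 21/2
2 + 1/(21/2) = 2 + 2/21 = 44/21
1 + 1/(44/21) = 1 + 21/44 = 65/44
1 + 1/(65/44) = 1 + 44/65 = 109/65
2 + 1/(109/65) = 2 + 65/109 = 283/109
5 + 1/(283/109) = 5 + 109/283 = 1524/283

1524/283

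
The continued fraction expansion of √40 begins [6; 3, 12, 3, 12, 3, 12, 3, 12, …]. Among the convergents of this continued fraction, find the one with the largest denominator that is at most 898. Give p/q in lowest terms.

List convergents until the denominator exceeds the bound:
a_0 = 6: 6/1  (≤ bound)
a_1 = 3: 19/3  (≤ bound)
a_2 = 12: 234/37  (≤ bound)
a_3 = 3: 721/114  (≤ bound)
a_4 = 12: 8886/1405  (> 898, stop)

721/114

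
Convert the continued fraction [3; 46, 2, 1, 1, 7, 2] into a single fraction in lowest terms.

11355/3758

a_0 = 3: 3/1
a_1 = 46: 139/46
a_2 = 2: 281/93
a_3 = 1: 420/139
a_4 = 1: 701/232
a_5 = 7: 5327/1763
a_6 = 2: 11355/3758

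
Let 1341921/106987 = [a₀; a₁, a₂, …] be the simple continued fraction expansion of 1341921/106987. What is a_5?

1

1341921 = 12·106987 + 58077, so a_0 = 12
106987 = 1·58077 + 48910, so a_1 = 1
58077 = 1·48910 + 9167, so a_2 = 1
48910 = 5·9167 + 3075, so a_3 = 5
9167 = 2·3075 + 3017, so a_4 = 2
3075 = 1·3017 + 58, so a_5 = 1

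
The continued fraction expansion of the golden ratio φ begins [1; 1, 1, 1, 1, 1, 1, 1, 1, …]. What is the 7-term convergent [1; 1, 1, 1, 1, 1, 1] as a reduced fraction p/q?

21/13

Compute successive convergents:
a_0 = 1: 1/1
a_1 = 1: 2/1
a_2 = 1: 3/2
a_3 = 1: 5/3
a_4 = 1: 8/5
a_5 = 1: 13/8
a_6 = 1: 21/13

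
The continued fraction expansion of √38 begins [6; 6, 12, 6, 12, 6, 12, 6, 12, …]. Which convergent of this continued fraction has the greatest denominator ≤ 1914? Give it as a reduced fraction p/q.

2737/444

List convergents until the denominator exceeds the bound:
a_0 = 6: 6/1  (≤ bound)
a_1 = 6: 37/6  (≤ bound)
a_2 = 12: 450/73  (≤ bound)
a_3 = 6: 2737/444  (≤ bound)
a_4 = 12: 33294/5401  (> 1914, stop)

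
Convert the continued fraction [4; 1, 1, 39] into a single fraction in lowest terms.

356/79

Start with 39.
1 + 1/(39/1) = 1 + 1/39 = 40/39
1 + 1/(40/39) = 1 + 39/40 = 79/40
4 + 1/(79/40) = 4 + 40/79 = 356/79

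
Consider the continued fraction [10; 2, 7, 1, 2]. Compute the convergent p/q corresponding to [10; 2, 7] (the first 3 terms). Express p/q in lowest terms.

Start with 7.
2 + 1/(7/1) = 2 + 1/7 = 15/7
10 + 1/(15/7) = 10 + 7/15 = 157/15

157/15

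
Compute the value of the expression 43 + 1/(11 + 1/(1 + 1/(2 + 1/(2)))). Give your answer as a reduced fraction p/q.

3533/82

Use the convergent recurrence hₖ = aₖ·hₖ₋₁ + hₖ₋₂ (and likewise for the denominators kₖ):
a_0 = 43: 43/1
a_1 = 11: 474/11
a_2 = 1: 517/12
a_3 = 2: 1508/35
a_4 = 2: 3533/82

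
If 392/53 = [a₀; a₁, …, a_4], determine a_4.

10

Run the Euclidean algorithm, recording each quotient:
392 ÷ 53 → quotient 7, remainder 21
53 ÷ 21 → quotient 2, remainder 11
21 ÷ 11 → quotient 1, remainder 10
11 ÷ 10 → quotient 1, remainder 1
10 ÷ 1 → quotient 10, remainder 0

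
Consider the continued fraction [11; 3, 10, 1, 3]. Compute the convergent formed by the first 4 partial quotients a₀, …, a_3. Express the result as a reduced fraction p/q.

385/34

Start with 1.
10 + 1/(1/1) = 10 + 1/1 = 11/1
3 + 1/(11/1) = 3 + 1/11 = 34/11
11 + 1/(34/11) = 11 + 11/34 = 385/34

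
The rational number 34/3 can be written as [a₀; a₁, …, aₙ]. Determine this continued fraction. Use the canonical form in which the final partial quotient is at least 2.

[11; 3]

34 ÷ 3 → quotient 11, remainder 1
3 ÷ 1 → quotient 3, remainder 0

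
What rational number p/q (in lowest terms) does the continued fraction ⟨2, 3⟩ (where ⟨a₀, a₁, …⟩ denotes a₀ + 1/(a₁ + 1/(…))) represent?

Start with 3.
2 + 1/(3/1) = 2 + 1/3 = 7/3

7/3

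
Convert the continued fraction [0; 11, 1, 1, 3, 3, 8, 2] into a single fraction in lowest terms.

405/4684

Start with 2.
8 + 1/(2/1) = 8 + 1/2 = 17/2
3 + 1/(17/2) = 3 + 2/17 = 53/17
3 + 1/(53/17) = 3 + 17/53 = 176/53
1 + 1/(176/53) = 1 + 53/176 = 229/176
1 + 1/(229/176) = 1 + 176/229 = 405/229
11 + 1/(405/229) = 11 + 229/405 = 4684/405
0 + 1/(4684/405) = 0 + 405/4684 = 405/4684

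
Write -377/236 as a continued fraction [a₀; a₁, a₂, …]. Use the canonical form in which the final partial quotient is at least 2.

⌊-377/236⌋ = -2, remainder 95
⌊236/95⌋ = 2, remainder 46
⌊95/46⌋ = 2, remainder 3
⌊46/3⌋ = 15, remainder 1
⌊3/1⌋ = 3, remainder 0

[-2; 2, 2, 15, 3]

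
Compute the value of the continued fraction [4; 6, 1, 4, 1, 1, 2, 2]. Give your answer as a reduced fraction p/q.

1895/457

Work from the innermost term outward:
Start with 2.
2 + 1/(2/1) = 2 + 1/2 = 5/2
1 + 1/(5/2) = 1 + 2/5 = 7/5
1 + 1/(7/5) = 1 + 5/7 = 12/7
4 + 1/(12/7) = 4 + 7/12 = 55/12
1 + 1/(55/12) = 1 + 12/55 = 67/55
6 + 1/(67/55) = 6 + 55/67 = 457/67
4 + 1/(457/67) = 4 + 67/457 = 1895/457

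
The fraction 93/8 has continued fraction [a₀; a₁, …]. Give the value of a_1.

93 ÷ 8 → quotient 11, remainder 5
8 ÷ 5 → quotient 1, remainder 3

1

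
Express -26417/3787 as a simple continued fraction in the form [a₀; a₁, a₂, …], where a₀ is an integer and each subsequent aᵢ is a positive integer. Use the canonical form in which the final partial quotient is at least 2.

Repeatedly divide and take the remainder:
⌊-26417/3787⌋ = -7, remainder 92
⌊3787/92⌋ = 41, remainder 15
⌊92/15⌋ = 6, remainder 2
⌊15/2⌋ = 7, remainder 1
⌊2/1⌋ = 2, remainder 0

[-7; 41, 6, 7, 2]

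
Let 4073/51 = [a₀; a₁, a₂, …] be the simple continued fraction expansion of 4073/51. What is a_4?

4073 ÷ 51 → quotient 79, remainder 44
51 ÷ 44 → quotient 1, remainder 7
44 ÷ 7 → quotient 6, remainder 2
7 ÷ 2 → quotient 3, remainder 1
2 ÷ 1 → quotient 2, remainder 0

2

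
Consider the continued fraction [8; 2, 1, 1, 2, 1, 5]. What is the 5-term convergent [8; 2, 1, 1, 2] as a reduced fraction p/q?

a_0 = 8: 8/1
a_1 = 2: 17/2
a_2 = 1: 25/3
a_3 = 1: 42/5
a_4 = 2: 109/13

109/13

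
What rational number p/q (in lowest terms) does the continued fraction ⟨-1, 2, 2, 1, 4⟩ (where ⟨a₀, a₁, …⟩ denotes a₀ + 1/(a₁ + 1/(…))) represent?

-19/33

a_0 = -1: -1/1
a_1 = 2: -1/2
a_2 = 2: -3/5
a_3 = 1: -4/7
a_4 = 4: -19/33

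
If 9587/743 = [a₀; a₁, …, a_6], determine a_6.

9587 ÷ 743 → quotient 12, remainder 671
743 ÷ 671 → quotient 1, remainder 72
671 ÷ 72 → quotient 9, remainder 23
72 ÷ 23 → quotient 3, remainder 3
23 ÷ 3 → quotient 7, remainder 2
3 ÷ 2 → quotient 1, remainder 1
2 ÷ 1 → quotient 2, remainder 0

2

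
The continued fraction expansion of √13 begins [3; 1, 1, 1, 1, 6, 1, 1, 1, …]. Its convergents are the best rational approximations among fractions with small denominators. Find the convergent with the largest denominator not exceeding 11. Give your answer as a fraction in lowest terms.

List convergents until the denominator exceeds the bound:
a_0 = 3: 3/1  (≤ bound)
a_1 = 1: 4/1  (≤ bound)
a_2 = 1: 7/2  (≤ bound)
a_3 = 1: 11/3  (≤ bound)
a_4 = 1: 18/5  (≤ bound)
a_5 = 6: 119/33  (> 11, stop)

18/5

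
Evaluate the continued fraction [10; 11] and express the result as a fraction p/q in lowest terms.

Work from the innermost term outward:
Start with 11.
10 + 1/(11/1) = 10 + 1/11 = 111/11

111/11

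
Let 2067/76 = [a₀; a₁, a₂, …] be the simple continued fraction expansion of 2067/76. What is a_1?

⌊2067/76⌋ = 27, remainder 15
⌊76/15⌋ = 5, remainder 1

5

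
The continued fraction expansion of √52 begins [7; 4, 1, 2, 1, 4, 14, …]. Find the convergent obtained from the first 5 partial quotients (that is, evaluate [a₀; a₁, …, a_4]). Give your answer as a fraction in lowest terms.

137/19

Start with 1.
2 + 1/(1/1) = 2 + 1/1 = 3/1
1 + 1/(3/1) = 1 + 1/3 = 4/3
4 + 1/(4/3) = 4 + 3/4 = 19/4
7 + 1/(19/4) = 7 + 4/19 = 137/19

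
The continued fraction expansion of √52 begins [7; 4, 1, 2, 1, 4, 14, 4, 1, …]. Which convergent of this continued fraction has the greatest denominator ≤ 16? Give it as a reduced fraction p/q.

101/14

a_0 = 7: 7/1  (≤ bound)
a_1 = 4: 29/4  (≤ bound)
a_2 = 1: 36/5  (≤ bound)
a_3 = 2: 101/14  (≤ bound)
a_4 = 1: 137/19  (> 16, stop)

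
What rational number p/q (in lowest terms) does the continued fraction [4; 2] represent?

9/2

Collapse the nested fraction from the inside out:
Start with 2.
4 + 1/(2/1) = 4 + 1/2 = 9/2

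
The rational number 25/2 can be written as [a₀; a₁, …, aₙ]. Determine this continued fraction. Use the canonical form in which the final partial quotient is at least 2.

Apply division with remainder until the remainder is 0:
⌊25/2⌋ = 12, remainder 1
⌊2/1⌋ = 2, remainder 0

[12; 2]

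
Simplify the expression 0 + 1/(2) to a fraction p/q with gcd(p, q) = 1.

1/2

a_0 = 0: 0/1
a_1 = 2: 1/2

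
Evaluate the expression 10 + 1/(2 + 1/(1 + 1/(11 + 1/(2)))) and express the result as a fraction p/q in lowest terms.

Start with 2.
11 + 1/(2/1) = 11 + 1/2 = 23/2
1 + 1/(23/2) = 1 + 2/23 = 25/23
2 + 1/(25/23) = 2 + 23/25 = 73/25
10 + 1/(73/25) = 10 + 25/73 = 755/73

755/73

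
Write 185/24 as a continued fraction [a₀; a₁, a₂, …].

[7; 1, 2, 2, 3]

Repeatedly divide and take the remainder:
185 = 7·24 + 17, so a_0 = 7
24 = 1·17 + 7, so a_1 = 1
17 = 2·7 + 3, so a_2 = 2
7 = 2·3 + 1, so a_3 = 2
3 = 3·1 + 0, so a_4 = 3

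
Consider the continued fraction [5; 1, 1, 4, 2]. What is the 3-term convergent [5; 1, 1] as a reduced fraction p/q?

Start with 1.
1 + 1/(1/1) = 1 + 1/1 = 2/1
5 + 1/(2/1) = 5 + 1/2 = 11/2

11/2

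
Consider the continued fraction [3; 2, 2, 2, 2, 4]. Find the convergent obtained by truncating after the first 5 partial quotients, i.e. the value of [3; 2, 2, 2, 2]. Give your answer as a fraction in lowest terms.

Work from the innermost term outward:
Start with 2.
2 + 1/(2/1) = 2 + 1/2 = 5/2
2 + 1/(5/2) = 2 + 2/5 = 12/5
2 + 1/(12/5) = 2 + 5/12 = 29/12
3 + 1/(29/12) = 3 + 12/29 = 99/29

99/29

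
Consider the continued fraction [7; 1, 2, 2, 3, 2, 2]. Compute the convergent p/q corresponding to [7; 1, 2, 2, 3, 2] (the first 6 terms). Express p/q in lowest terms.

Starting at the tail and folding back:
Start with 2.
3 + 1/(2/1) = 3 + 1/2 = 7/2
2 + 1/(7/2) = 2 + 2/7 = 16/7
2 + 1/(16/7) = 2 + 7/16 = 39/16
1 + 1/(39/16) = 1 + 16/39 = 55/39
7 + 1/(55/39) = 7 + 39/55 = 424/55

424/55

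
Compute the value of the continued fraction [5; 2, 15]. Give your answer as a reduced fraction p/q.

170/31

Start with 15.
2 + 1/(15/1) = 2 + 1/15 = 31/15
5 + 1/(31/15) = 5 + 15/31 = 170/31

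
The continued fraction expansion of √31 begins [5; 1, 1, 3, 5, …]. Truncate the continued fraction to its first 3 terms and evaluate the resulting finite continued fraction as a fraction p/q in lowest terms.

a_0 = 5: 5/1
a_1 = 1: 6/1
a_2 = 1: 11/2

11/2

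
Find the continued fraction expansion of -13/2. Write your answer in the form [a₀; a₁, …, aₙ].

[-7; 2]

Apply division with remainder until the remainder is 0:
-13 ÷ 2 → quotient -7, remainder 1
2 ÷ 1 → quotient 2, remainder 0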